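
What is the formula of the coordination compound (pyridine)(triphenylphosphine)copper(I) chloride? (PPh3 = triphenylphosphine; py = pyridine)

Ligands: 1 triphenylphosphine (PPh3, neutral), 1 pyridine (py, neutral). Ligand charge sum = 0.
With Cu in oxidation state +1, the complex ion is [Cu...]^1+.
Charge balance with chloride (-1) requires 1 complex ion per 1 chloride.

[Cu(PPh3)(py)]Cl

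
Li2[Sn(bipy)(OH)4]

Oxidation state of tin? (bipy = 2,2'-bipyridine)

+2

2 lithium outside the brackets (+1 each) → the complex ion is 2−.
Ligand charges: 4×OH = -4; 1×bipy neutral; sum -4.
Sn + (-4) = 2− ⇒ Sn is +2.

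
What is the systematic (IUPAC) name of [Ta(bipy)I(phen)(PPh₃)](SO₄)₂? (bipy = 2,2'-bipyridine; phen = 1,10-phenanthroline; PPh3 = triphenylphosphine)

The 2 sulfate counter-ions carry a total charge of -4, so each complex ion is 4+.
Ligand charges: 1×2,2'-bipyridine (neutral), 1×1,10-phenanthroline (neutral), 1×iodo (-1 each), 1×triphenylphosphine (neutral); total -1. So Ta + (-1) = 4+, giving Ta = +5.
Ligands are named alphabetically: bipyridine before iodo before phenanthroline before triphenylphosphine.

(2,2'-bipyridine)iodo(1,10-phenanthroline)(triphenylphosphine)tantalum(V) sulfate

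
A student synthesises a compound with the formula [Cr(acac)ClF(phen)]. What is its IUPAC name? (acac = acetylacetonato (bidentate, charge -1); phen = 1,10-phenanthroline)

(acetylacetonato)chlorofluoro(1,10-phenanthroline)chromium(III)

There is no counter-ion, so the complex is neutral overall.
Ligand charges: 1×chloro (-1 each), 1×fluoro (-1 each), 1×acetylacetonato (-1 each), 1×1,10-phenanthroline (neutral); total -3. So Cr + (-3) = 0, giving Cr = +3.
Ligands are named alphabetically: acetylacetonato before chloro before fluoro before phenanthroline.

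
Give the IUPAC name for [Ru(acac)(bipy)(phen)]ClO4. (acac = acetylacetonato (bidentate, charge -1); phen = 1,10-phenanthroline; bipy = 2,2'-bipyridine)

(acetylacetonato)(2,2'-bipyridine)(1,10-phenanthroline)ruthenium(II) perchlorate

The 1 perchlorate counter-ion carries a total charge of -1, so each complex ion is 1+.
Ligand charges: 1×acetylacetonato (-1 each), 1×1,10-phenanthroline (neutral), 1×2,2'-bipyridine (neutral); total -1. So Ru + (-1) = 1+, giving Ru = +2.
Ligands are named alphabetically: acetylacetonato before bipyridine before phenanthroline.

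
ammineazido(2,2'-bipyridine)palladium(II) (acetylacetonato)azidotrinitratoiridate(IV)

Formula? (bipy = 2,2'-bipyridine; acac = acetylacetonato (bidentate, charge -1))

Cation [Pd…]: ligand charges -1, Pd(II) ⇒ ion charge 1+.
Anion [Ir…]: ligand charges -5, Ir(IV) ⇒ ion charge 1−.
One 1+ cation balances one 1− anion.

[Pd(bipy)(N3)(NH3)][Ir(acac)(N3)(NO3)3]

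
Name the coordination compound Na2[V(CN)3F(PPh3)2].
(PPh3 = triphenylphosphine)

The 2 sodium counter-ions carry a total charge of +2, so each complex ion is 2−.
Ligand charges: 2×triphenylphosphine (neutral), 3×cyano (-1 each), 1×fluoro (-1 each); total -4. So V + (-4) = 2−, giving V = +2.
The complex ion is anionic, so vanadium takes the -ate form vanadate(II).

sodium tricyanofluorobis(triphenylphosphine)vanadate(II)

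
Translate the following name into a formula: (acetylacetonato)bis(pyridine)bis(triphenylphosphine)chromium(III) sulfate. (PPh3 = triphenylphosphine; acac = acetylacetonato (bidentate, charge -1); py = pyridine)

[Cr(acac)(PPh3)2(py)2]SO4

Ligands: 2 triphenylphosphine (PPh3, neutral), 1 acetylacetonato (acac, -1), 2 pyridine (py, neutral). Ligand charge sum = -1.
Charge balance with sulfate (-2) requires 1 complex ion per 1 sulfate.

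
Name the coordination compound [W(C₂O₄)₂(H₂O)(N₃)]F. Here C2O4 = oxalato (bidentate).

aquaazidodioxalatotungsten(VI) fluoride

The 1 fluoride counter-ion carries a total charge of -1, so each complex ion is 1+.
Ligand charges: 2×oxalato (-2 each), 1×azido (-1 each), 1×aqua (neutral); total -5. So W + (-5) = 1+, giving W = +6.
Ligands are named alphabetically: aqua before azido before oxalato.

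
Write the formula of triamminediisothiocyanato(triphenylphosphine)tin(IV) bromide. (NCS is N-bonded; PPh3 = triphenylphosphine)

[Sn(NCS)2(NH3)3(PPh3)]Br2

Ligands: 2 isothiocyanato (NCS, -1), 3 ammine (NH3, neutral), 1 triphenylphosphine (PPh3, neutral). Ligand charge sum = -2.
With Sn in oxidation state +4, the complex ion is [Sn...]^2+.
Charge balance with bromide (-1) requires 1 complex ion per 2 bromide.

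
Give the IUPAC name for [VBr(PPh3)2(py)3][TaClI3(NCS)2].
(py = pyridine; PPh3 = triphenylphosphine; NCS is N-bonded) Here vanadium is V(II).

bromotris(pyridine)bis(triphenylphosphine)vanadium(II) chlorotriiododiisothiocyanatotantalate(V)

Both ions are complex: the cation is named first with the plain metal name, the anion second with the -ate form; each ion's ligands are alphabetised independently.
V is given as +2; the cation's ligand charges sum to -1, so the complex cation is 1+.
A 1:1 salt means the anion carries the equal and opposite charge, 1−.
Anion: ligand charges sum to -6; for the ion to be 1−, Ta = +5.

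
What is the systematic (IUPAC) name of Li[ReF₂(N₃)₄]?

The 1 lithium counter-ion carries a total charge of +1, so each complex ion is 1−.
Ligand charges: 4×azido (-1 each), 2×fluoro (-1 each); total -6. So Re + (-6) = 1−, giving Re = +5.
Ligands are named alphabetically: azido before fluoro.
The complex ion is anionic, so rhenium takes the -ate form rhenate(V).

lithium tetraazidodifluororhenate(V)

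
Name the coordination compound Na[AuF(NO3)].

sodium fluoronitratoaurate(I)

The 1 sodium counter-ion carries a total charge of +1, so each complex ion is 1−.
Ligand charges: 1×nitrato (-1 each), 1×fluoro (-1 each); total -2. So Au + (-2) = 1−, giving Au = +1.
Ligands are named alphabetically: fluoro before nitrato.
The complex ion is anionic, so gold takes the -ate form aurate(I).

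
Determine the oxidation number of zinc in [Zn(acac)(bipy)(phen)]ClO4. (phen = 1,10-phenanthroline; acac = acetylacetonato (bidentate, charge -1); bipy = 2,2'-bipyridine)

1 perchlorate outside the brackets (-1 each) → the complex ion is 1+.
Ligand charges: 1×phen neutral; 1×acac = -1; 1×bipy neutral; sum -1.
Zn + (-1) = 1+ ⇒ Zn is +2.

+2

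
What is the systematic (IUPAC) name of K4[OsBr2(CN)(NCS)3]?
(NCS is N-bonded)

potassium dibromocyanotriisothiocyanatoosmate(II)

The 4 potassium counter-ions carry a total charge of +4, so each complex ion is 4−.
Ligand charges: 3×isothiocyanato (-1 each), 1×cyano (-1 each), 2×bromo (-1 each); total -6. So Os + (-6) = 4−, giving Os = +2.
Ligands are named alphabetically: bromo before cyano before isothiocyanato.
The complex ion is anionic, so osmium takes the -ate form osmate(II).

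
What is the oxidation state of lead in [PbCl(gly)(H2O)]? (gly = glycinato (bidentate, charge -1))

No counter-ion: the bracketed complex is neutral.
Ligand charges: 1×gly = -1; 1×Cl = -1; 1×H2O neutral; sum -2.
Pb + (-2) = 0 ⇒ Pb is +2.

+2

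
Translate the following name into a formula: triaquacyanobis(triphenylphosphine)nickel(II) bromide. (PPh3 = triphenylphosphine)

Ligands: 1 cyano (CN, -1), 2 triphenylphosphine (PPh3, neutral), 3 aqua (H2O, neutral). Ligand charge sum = -1.
Charge balance with bromide (-1) requires 1 complex ion per 1 bromide.

[Ni(CN)(H2O)3(PPh3)2]Br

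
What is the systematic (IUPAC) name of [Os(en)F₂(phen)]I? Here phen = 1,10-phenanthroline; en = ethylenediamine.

The 1 iodide counter-ion carries a total charge of -1, so each complex ion is 1+.
Ligand charges: 1×1,10-phenanthroline (neutral), 2×fluoro (-1 each), 1×ethylenediamine (neutral); total -2. So Os + (-2) = 1+, giving Os = +3.
Ligands are named alphabetically: ethylenediamine before fluoro before phenanthroline.

(ethylenediamine)difluoro(1,10-phenanthroline)osmium(III) iodide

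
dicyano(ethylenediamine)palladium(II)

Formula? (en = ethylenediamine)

[Pd(CN)2(en)]

Ligands: 2 cyano (CN, -1), 1 ethylenediamine (en, neutral). Ligand charge sum = -2.
With Pd in oxidation state +2, the complex ion is [Pd...].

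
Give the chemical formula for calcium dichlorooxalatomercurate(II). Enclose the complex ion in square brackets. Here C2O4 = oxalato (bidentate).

Ligands: 1 oxalato (C2O4, -2), 2 chloro (Cl, -1). Ligand charge sum = -4.
With Hg in oxidation state +2, the complex ion is [Hg...]^2−.
Charge balance with calcium (+2) requires 1 complex ion per 1 calcium.

Ca[Hg(C2O4)Cl2]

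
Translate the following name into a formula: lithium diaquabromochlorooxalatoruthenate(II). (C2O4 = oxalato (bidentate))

Ligands: 1 bromo (Br, -1), 1 chloro (Cl, -1), 2 aqua (H2O, neutral), 1 oxalato (C2O4, -2). Ligand charge sum = -4.
Charge balance with lithium (+1) requires 1 complex ion per 2 lithium.

Li2[RuBr(C2O4)Cl(H2O)2]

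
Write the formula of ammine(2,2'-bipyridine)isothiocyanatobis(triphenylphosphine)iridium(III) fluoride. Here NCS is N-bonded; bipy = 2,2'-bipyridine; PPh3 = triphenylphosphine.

[Ir(bipy)(NCS)(NH3)(PPh3)2]F2

Ligands: 1 isothiocyanato (NCS, -1), 1 ammine (NH3, neutral), 1 2,2'-bipyridine (bipy, neutral), 2 triphenylphosphine (PPh3, neutral). Ligand charge sum = -1.
Charge balance with fluoride (-1) requires 1 complex ion per 2 fluoride.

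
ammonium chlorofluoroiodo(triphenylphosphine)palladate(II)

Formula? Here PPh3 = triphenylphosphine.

NH4[PdClFI(PPh3)]

Ligands: 1 iodo (I, -1), 1 triphenylphosphine (PPh3, neutral), 1 fluoro (F, -1), 1 chloro (Cl, -1). Ligand charge sum = -3.
Charge balance with ammonium (+1) requires 1 complex ion per 1 ammonium.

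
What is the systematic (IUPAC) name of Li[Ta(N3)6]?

The 1 lithium counter-ion carries a total charge of +1, so each complex ion is 1−.
Ligand charges: 6×azido (-1 each); total -6. So Ta + (-6) = 1−, giving Ta = +5.
The complex ion is anionic, so tantalum takes the -ate form tantalate(V).

lithium hexaazidotantalate(V)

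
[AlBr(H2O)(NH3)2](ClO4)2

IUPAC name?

The 2 perchlorate counter-ions carry a total charge of -2, so each complex ion is 2+.
Ligand charges: 1×aqua (neutral), 1×bromo (-1 each), 2×ammine (neutral); total -1. So Al + (-1) = 2+, giving Al = +3.
Ligands are named alphabetically: ammine before aqua before bromo.

diammineaquabromoaluminium(III) perchlorate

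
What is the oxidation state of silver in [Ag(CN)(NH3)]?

+1

No counter-ion: the bracketed complex is neutral.
Ligand charges: 1×CN = -1; 1×NH3 neutral; sum -1.
Ag + (-1) = 0 ⇒ Ag is +1.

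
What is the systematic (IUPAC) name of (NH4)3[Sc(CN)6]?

ammonium hexacyanoscandate(III)

The 3 ammonium counter-ions carry a total charge of +3, so each complex ion is 3−.
Ligand charges: 6×cyano (-1 each); total -6. So Sc + (-6) = 3−, giving Sc = +3.
The complex ion is anionic, so scandium takes the -ate form scandate(III).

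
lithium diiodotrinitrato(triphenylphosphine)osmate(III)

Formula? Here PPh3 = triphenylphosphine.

Ligands: 1 triphenylphosphine (PPh3, neutral), 2 iodo (I, -1), 3 nitrato (NO3, -1). Ligand charge sum = -5.
With Os in oxidation state +3, the complex ion is [Os...]^2−.
Charge balance with lithium (+1) requires 1 complex ion per 2 lithium.

Li2[OsI2(NO3)3(PPh3)]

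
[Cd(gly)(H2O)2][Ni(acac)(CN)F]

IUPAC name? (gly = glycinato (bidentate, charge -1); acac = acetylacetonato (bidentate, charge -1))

Both ions are complex: the cation is named first with the plain metal name, the anion second with the -ate form; each ion's ligands are alphabetised independently.
Cadmium is always +2 in its complexes; the cation's ligand charges sum to -1, so the complex cation is 1+.
A 1:1 salt means the anion carries the equal and opposite charge, 1−.
Anion: ligand charges sum to -3; for the ion to be 1−, Ni = +2.

diaqua(glycinato)cadmium(II) (acetylacetonato)cyanofluoronickelate(II)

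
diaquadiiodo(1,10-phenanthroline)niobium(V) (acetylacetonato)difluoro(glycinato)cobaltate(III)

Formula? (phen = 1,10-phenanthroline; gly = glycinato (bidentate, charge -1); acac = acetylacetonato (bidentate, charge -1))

[Nb(H2O)2I2(phen)][Co(acac)F2(gly)]3

Cation [Nb…]: ligand charges -2, Nb(V) ⇒ ion charge 3+.
Anion [Co…]: ligand charges -4, Co(III) ⇒ ion charge 1−.
One 3+ cation requires 3 of the 1− anion.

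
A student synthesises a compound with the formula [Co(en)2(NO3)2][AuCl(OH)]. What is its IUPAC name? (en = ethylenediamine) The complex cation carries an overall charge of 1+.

bis(ethylenediamine)dinitratocobalt(III) chlorohydroxoaurate(I)

The complex cation is given as 1+; its ligand charges sum to -2, so Co = +3.
A 1:1 salt means the anion carries the equal and opposite charge, 1−.
Anion: ligand charges sum to -2; for the ion to be 1−, Au = +1.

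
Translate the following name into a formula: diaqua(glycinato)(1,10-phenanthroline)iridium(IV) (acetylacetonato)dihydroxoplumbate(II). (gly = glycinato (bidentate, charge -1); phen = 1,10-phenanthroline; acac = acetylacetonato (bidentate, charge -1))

[Ir(gly)(H2O)2(phen)][Pb(acac)(OH)2]3

Cation [Ir…]: ligand charges -1, Ir(IV) ⇒ ion charge 3+.
Anion [Pb…]: ligand charges -3, Pb(II) ⇒ ion charge 1−.
One 3+ cation requires 3 of the 1− anion.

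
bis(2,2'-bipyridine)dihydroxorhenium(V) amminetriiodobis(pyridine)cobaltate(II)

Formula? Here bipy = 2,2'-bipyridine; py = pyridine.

[Re(bipy)2(OH)2][CoI3(NH3)(py)2]3

Cation [Re…]: ligand charges -2, Re(V) ⇒ ion charge 3+.
Anion [Co…]: ligand charges -3, Co(II) ⇒ ion charge 1−.
One 3+ cation requires 3 of the 1− anion.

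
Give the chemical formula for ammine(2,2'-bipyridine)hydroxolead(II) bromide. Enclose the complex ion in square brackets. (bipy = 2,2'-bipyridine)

Ligands: 1 2,2'-bipyridine (bipy, neutral), 1 hydroxo (OH, -1), 1 ammine (NH3, neutral). Ligand charge sum = -1.
With Pb in oxidation state +2, the complex ion is [Pb...]^1+.
Charge balance with bromide (-1) requires 1 complex ion per 1 bromide.

[Pb(bipy)(NH3)(OH)]Br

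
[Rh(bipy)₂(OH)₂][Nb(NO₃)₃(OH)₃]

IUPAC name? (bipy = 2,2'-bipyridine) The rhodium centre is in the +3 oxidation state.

bis(2,2'-bipyridine)dihydroxorhodium(III) trihydroxotrinitratoniobate(V)

Both ions are complex: the cation is named first with the plain metal name, the anion second with the -ate form; each ion's ligands are alphabetised independently.
Rh is given as +3; the cation's ligand charges sum to -2, so the complex cation is 1+.
A 1:1 salt means the anion carries the equal and opposite charge, 1−.
Anion: ligand charges sum to -6; for the ion to be 1−, Nb = +5.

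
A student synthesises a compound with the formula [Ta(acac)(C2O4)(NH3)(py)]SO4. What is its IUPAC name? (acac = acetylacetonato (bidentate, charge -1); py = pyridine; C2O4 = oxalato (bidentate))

(acetylacetonato)ammineoxalato(pyridine)tantalum(V) sulfate

The 1 sulfate counter-ion carries a total charge of -2, so each complex ion is 2+.
Ligand charges: 1×acetylacetonato (-1 each), 1×pyridine (neutral), 1×ammine (neutral), 1×oxalato (-2 each); total -3. So Ta + (-3) = 2+, giving Ta = +5.
Ligands are named alphabetically: acetylacetonato before ammine before oxalato before pyridine.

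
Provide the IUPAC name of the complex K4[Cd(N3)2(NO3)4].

The 4 potassium counter-ions carry a total charge of +4, so each complex ion is 4−.
Ligand charges: 2×azido (-1 each), 4×nitrato (-1 each); total -6. So Cd + (-6) = 4−, giving Cd = +2.
Ligands are named alphabetically: azido before nitrato.
The complex ion is anionic, so cadmium takes the -ate form cadmate(II).

potassium diazidotetranitratocadmate(II)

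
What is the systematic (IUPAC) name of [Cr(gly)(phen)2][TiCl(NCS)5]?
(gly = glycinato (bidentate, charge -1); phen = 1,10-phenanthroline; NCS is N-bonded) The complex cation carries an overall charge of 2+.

The complex cation is given as 2+; its ligand charges sum to -1, so Cr = +3.
A 1:1 salt means the anion carries the equal and opposite charge, 2−.
Anion: ligand charges sum to -6; for the ion to be 2−, Ti = +4.

(glycinato)bis(1,10-phenanthroline)chromium(III) chloropentaisothiocyanatotitanate(IV)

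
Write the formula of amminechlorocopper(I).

[CuCl(NH3)]

Ligands: 1 ammine (NH3, neutral), 1 chloro (Cl, -1). Ligand charge sum = -1.
With Cu in oxidation state +1, the complex ion is [Cu...].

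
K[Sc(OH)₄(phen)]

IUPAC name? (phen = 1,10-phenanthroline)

The 1 potassium counter-ion carries a total charge of +1, so each complex ion is 1−.
Ligand charges: 1×1,10-phenanthroline (neutral), 4×hydroxo (-1 each); total -4. So Sc + (-4) = 1−, giving Sc = +3.
Ligands are named alphabetically: hydroxo before phenanthroline.
The complex ion is anionic, so scandium takes the -ate form scandate(III).

potassium tetrahydroxo(1,10-phenanthroline)scandate(III)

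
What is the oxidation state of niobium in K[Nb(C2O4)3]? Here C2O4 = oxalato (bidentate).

1 potassium outside the brackets (+1 each) → the complex ion is 1−.
Ligand charges: 3×C2O4 = -6; sum -6.
Nb + (-6) = 1− ⇒ Nb is +5.

+5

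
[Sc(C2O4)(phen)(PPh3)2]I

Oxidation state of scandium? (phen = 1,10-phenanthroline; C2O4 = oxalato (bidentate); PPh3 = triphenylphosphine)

+3

1 iodide outside the brackets (-1 each) → the complex ion is 1+.
Ligand charges: 1×phen neutral; 1×C2O4 = -2; 2×PPh3 neutral; sum -2.
Sc + (-2) = 1+ ⇒ Sc is +3.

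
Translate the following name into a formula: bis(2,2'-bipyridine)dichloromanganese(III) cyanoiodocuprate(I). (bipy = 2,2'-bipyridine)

[Mn(bipy)2Cl2][Cu(CN)I]

Cation [Mn…]: ligand charges -2, Mn(III) ⇒ ion charge 1+.
Anion [Cu…]: ligand charges -2, Cu(I) ⇒ ion charge 1−.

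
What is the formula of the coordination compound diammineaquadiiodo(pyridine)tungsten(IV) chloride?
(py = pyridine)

Ligands: 1 aqua (H2O, neutral), 2 ammine (NH3, neutral), 1 pyridine (py, neutral), 2 iodo (I, -1). Ligand charge sum = -2.
With W in oxidation state +4, the complex ion is [W...]^2+.
Charge balance with chloride (-1) requires 1 complex ion per 2 chloride.

[W(H2O)I2(NH3)2(py)]Cl2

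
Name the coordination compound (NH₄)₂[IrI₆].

The 2 ammonium counter-ions carry a total charge of +2, so each complex ion is 2−.
Ligand charges: 6×iodo (-1 each); total -6. So Ir + (-6) = 2−, giving Ir = +4.
The complex ion is anionic, so iridium takes the -ate form iridate(IV).

ammonium hexaiodoiridate(IV)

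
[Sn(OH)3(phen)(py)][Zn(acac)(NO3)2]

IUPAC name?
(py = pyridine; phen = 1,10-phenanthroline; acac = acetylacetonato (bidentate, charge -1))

trihydroxo(1,10-phenanthroline)(pyridine)tin(IV) (acetylacetonato)dinitratozincate(II)

Zinc is always +2 in its complexes; the anion's ligand charges sum to -3, so the complex anion is 1−.
A 1:1 salt means the cation carries the equal and opposite charge, 1+.
Cation: ligand charges sum to -3; for the ion to be 1+, Sn = +4.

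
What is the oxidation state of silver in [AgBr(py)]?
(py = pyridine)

No counter-ion: the bracketed complex is neutral.
Ligand charges: 1×py neutral; 1×Br = -1; sum -1.
Ag + (-1) = 0 ⇒ Ag is +1.

+1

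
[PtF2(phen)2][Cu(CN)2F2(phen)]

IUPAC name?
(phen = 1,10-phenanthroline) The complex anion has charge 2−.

difluorobis(1,10-phenanthroline)platinum(IV) dicyanodifluoro(1,10-phenanthroline)cuprate(II)

The complex anion is given as 2−; its ligand charges sum to -4, so Cu = +2.
A 1:1 salt means the cation carries the equal and opposite charge, 2+.
Cation: ligand charges sum to -2; for the ion to be 2+, Pt = +4.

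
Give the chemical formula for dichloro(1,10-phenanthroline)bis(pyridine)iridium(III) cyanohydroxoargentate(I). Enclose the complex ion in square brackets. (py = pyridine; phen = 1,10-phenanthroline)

Cation [Ir…]: ligand charges -2, Ir(III) ⇒ ion charge 1+.
Anion [Ag…]: ligand charges -2, Ag(I) ⇒ ion charge 1−.
One 1+ cation balances one 1− anion.

[IrCl2(phen)(py)2][Ag(CN)(OH)]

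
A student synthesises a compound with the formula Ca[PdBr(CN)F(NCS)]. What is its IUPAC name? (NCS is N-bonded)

calcium bromocyanofluoroisothiocyanatopalladate(II)

The 1 calcium counter-ion carries a total charge of +2, so each complex ion is 2−.
Ligand charges: 1×isothiocyanato (-1 each), 1×cyano (-1 each), 1×bromo (-1 each), 1×fluoro (-1 each); total -4. So Pd + (-4) = 2−, giving Pd = +2.
The complex ion is anionic, so palladium takes the -ate form palladate(II).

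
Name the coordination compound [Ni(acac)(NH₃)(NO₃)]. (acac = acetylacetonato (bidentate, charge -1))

(acetylacetonato)amminenitratonickel(II)

There is no counter-ion, so the complex is neutral overall.
Ligand charges: 1×nitrato (-1 each), 1×acetylacetonato (-1 each), 1×ammine (neutral); total -2. So Ni + (-2) = 0, giving Ni = +2.
Ligands are named alphabetically: acetylacetonato before ammine before nitrato.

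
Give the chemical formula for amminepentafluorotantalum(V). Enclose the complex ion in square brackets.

[TaF5(NH3)]

Ligands: 5 fluoro (F, -1), 1 ammine (NH3, neutral). Ligand charge sum = -5.
With Ta in oxidation state +5, the complex ion is [Ta...].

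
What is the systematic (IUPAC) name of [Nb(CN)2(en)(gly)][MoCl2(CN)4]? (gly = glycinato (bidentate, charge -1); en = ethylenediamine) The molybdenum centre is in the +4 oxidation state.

dicyano(ethylenediamine)(glycinato)niobium(V) dichlorotetracyanomolybdate(IV)

Both ions are complex: the cation is named first with the plain metal name, the anion second with the -ate form; each ion's ligands are alphabetised independently.
Mo is given as +4; the anion's ligand charges sum to -6, so the complex anion is 2−.
A 1:1 salt means the cation carries the equal and opposite charge, 2+.
Cation: ligand charges sum to -3; for the ion to be 2+, Nb = +5.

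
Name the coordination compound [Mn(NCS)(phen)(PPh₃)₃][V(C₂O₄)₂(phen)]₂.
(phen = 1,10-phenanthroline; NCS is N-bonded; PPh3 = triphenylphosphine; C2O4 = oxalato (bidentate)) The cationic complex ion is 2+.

isothiocyanato(1,10-phenanthroline)tris(triphenylphosphine)manganese(III) dioxalato(1,10-phenanthroline)vanadate(III)

Both ions are complex: the cation is named first with the plain metal name, the anion second with the -ate form; each ion's ligands are alphabetised independently.
The complex cation is given as 2+; its ligand charges sum to -1, so Mn = +3.
With 2 anions per cation, each anion must be 2/2 = 1−.
Anion: ligand charges sum to -4; for the ion to be 1−, V = +3.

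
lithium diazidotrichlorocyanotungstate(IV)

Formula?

Ligands: 3 chloro (Cl, -1), 2 azido (N3, -1), 1 cyano (CN, -1). Ligand charge sum = -6.
Charge balance with lithium (+1) requires 1 complex ion per 2 lithium.

Li2[WCl3(CN)(N3)2]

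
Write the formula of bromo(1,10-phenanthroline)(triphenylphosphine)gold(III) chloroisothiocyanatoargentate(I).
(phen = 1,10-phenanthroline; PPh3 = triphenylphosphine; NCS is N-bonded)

[AuBr(phen)(PPh3)][AgCl(NCS)]2

Cation [Au…]: ligand charges -1, Au(III) ⇒ ion charge 2+.
Anion [Ag…]: ligand charges -2, Ag(I) ⇒ ion charge 1−.
One 2+ cation requires 2 of the 1− anion.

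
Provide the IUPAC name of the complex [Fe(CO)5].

There is no counter-ion, so the complex is neutral overall.
Ligand charges: 5×carbonyl (neutral); total 0. So Fe + (0) = 0, giving Fe = 0.

pentacarbonyliron(0)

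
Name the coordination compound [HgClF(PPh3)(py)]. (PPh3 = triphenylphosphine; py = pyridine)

chlorofluoro(pyridine)(triphenylphosphine)mercury(II)

There is no counter-ion, so the complex is neutral overall.
Ligand charges: 1×chloro (-1 each), 1×triphenylphosphine (neutral), 1×pyridine (neutral), 1×fluoro (-1 each); total -2. So Hg + (-2) = 0, giving Hg = +2.
Ligands are named alphabetically: chloro before fluoro before pyridine before triphenylphosphine.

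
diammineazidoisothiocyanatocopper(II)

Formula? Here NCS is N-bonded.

[Cu(N3)(NCS)(NH3)2]

Ligands: 1 isothiocyanato (NCS, -1), 1 azido (N3, -1), 2 ammine (NH3, neutral). Ligand charge sum = -2.
With Cu in oxidation state +2, the complex ion is [Cu...].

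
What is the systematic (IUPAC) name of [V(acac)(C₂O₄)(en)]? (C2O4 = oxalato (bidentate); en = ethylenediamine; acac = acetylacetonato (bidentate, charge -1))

There is no counter-ion, so the complex is neutral overall.
Ligand charges: 1×oxalato (-2 each), 1×ethylenediamine (neutral), 1×acetylacetonato (-1 each); total -3. So V + (-3) = 0, giving V = +3.
Ligands are named alphabetically: acetylacetonato before ethylenediamine before oxalato.

(acetylacetonato)(ethylenediamine)oxalatovanadium(III)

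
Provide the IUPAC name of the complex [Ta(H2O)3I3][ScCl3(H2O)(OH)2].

Scandium is always +3 in its complexes; the anion's ligand charges sum to -5, so the complex anion is 2−.
A 1:1 salt means the cation carries the equal and opposite charge, 2+.
Cation: ligand charges sum to -3; for the ion to be 2+, Ta = +5.

triaquatriiodotantalum(V) aquatrichlorodihydroxoscandate(III)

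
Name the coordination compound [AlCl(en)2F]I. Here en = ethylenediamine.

chlorobis(ethylenediamine)fluoroaluminium(III) iodide

The 1 iodide counter-ion carries a total charge of -1, so each complex ion is 1+.
Ligand charges: 1×fluoro (-1 each), 1×chloro (-1 each), 2×ethylenediamine (neutral); total -2. So Al + (-2) = 1+, giving Al = +3.
Ligands are named alphabetically: chloro before ethylenediamine before fluoro.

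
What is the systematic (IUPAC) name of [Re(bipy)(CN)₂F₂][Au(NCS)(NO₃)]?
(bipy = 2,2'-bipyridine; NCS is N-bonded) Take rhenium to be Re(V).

Both ions are complex: the cation is named first with the plain metal name, the anion second with the -ate form; each ion's ligands are alphabetised independently.
Re is given as +5; the cation's ligand charges sum to -4, so the complex cation is 1+.
A 1:1 salt means the anion carries the equal and opposite charge, 1−.
Anion: ligand charges sum to -2; for the ion to be 1−, Au = +1.

(2,2'-bipyridine)dicyanodifluororhenium(V) isothiocyanatonitratoaurate(I)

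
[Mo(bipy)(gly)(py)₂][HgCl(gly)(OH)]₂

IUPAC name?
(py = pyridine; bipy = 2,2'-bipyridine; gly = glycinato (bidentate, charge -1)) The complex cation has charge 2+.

Both ions are complex: the cation is named first with the plain metal name, the anion second with the -ate form; each ion's ligands are alphabetised independently.
The complex cation is given as 2+; its ligand charges sum to -1, so Mo = +3.
With 2 anions per cation, each anion must be 2/2 = 1−.
Anion: ligand charges sum to -3; for the ion to be 1−, Hg = +2.

(2,2'-bipyridine)(glycinato)bis(pyridine)molybdenum(III) chloro(glycinato)hydroxomercurate(II)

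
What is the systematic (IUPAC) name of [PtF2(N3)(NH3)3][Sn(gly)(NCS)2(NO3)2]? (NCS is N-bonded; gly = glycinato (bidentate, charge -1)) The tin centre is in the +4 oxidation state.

triammineazidodifluoroplatinum(IV) (glycinato)diisothiocyanatodinitratostannate(IV)

Both ions are complex: the cation is named first with the plain metal name, the anion second with the -ate form; each ion's ligands are alphabetised independently.
Sn is given as +4; the anion's ligand charges sum to -5, so the complex anion is 1−.
A 1:1 salt means the cation carries the equal and opposite charge, 1+.
Cation: ligand charges sum to -3; for the ion to be 1+, Pt = +4.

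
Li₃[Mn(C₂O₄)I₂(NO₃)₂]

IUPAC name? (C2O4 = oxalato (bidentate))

lithium diiododinitratooxalatomanganate(III)

The 3 lithium counter-ions carry a total charge of +3, so each complex ion is 3−.
Ligand charges: 2×iodo (-1 each), 1×oxalato (-2 each), 2×nitrato (-1 each); total -6. So Mn + (-6) = 3−, giving Mn = +3.
Ligands are named alphabetically: iodo before nitrato before oxalato.
The complex ion is anionic, so manganese takes the -ate form manganate(III).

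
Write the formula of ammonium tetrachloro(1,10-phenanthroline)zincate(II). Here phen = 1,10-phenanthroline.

(NH4)2[ZnCl4(phen)]

Ligands: 4 chloro (Cl, -1), 1 1,10-phenanthroline (phen, neutral). Ligand charge sum = -4.
Charge balance with ammonium (+1) requires 1 complex ion per 2 ammonium.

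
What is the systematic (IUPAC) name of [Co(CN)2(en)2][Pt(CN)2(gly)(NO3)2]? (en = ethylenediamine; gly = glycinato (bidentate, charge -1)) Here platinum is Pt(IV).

dicyanobis(ethylenediamine)cobalt(III) dicyano(glycinato)dinitratoplatinate(IV)

Both ions are complex: the cation is named first with the plain metal name, the anion second with the -ate form; each ion's ligands are alphabetised independently.
Pt is given as +4; the anion's ligand charges sum to -5, so the complex anion is 1−.
A 1:1 salt means the cation carries the equal and opposite charge, 1+.
Cation: ligand charges sum to -2; for the ion to be 1+, Co = +3.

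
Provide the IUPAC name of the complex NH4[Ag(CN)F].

ammonium cyanofluoroargentate(I)

The 1 ammonium counter-ion carries a total charge of +1, so each complex ion is 1−.
Ligand charges: 1×cyano (-1 each), 1×fluoro (-1 each); total -2. So Ag + (-2) = 1−, giving Ag = +1.
The complex ion is anionic, so silver takes the -ate form argentate(I).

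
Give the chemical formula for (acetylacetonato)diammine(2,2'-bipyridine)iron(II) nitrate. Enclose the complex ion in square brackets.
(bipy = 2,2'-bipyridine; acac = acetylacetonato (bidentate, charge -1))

[Fe(acac)(bipy)(NH3)2]NO3

Ligands: 2 ammine (NH3, neutral), 1 2,2'-bipyridine (bipy, neutral), 1 acetylacetonato (acac, -1). Ligand charge sum = -1.
With Fe in oxidation state +2, the complex ion is [Fe...]^1+.
Charge balance with nitrate (-1) requires 1 complex ion per 1 nitrate.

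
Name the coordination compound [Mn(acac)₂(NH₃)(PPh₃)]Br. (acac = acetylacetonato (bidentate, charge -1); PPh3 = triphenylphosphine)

The 1 bromide counter-ion carries a total charge of -1, so each complex ion is 1+.
Ligand charges: 2×acetylacetonato (-1 each), 1×triphenylphosphine (neutral), 1×ammine (neutral); total -2. So Mn + (-2) = 1+, giving Mn = +3.
Ligands are named alphabetically: acetylacetonato before ammine before triphenylphosphine.

bis(acetylacetonato)ammine(triphenylphosphine)manganese(III) bromide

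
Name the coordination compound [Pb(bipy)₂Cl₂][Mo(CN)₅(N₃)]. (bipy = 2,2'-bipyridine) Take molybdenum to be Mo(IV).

Mo is given as +4; the anion's ligand charges sum to -6, so the complex anion is 2−.
A 1:1 salt means the cation carries the equal and opposite charge, 2+.
Cation: ligand charges sum to -2; for the ion to be 2+, Pb = +4.

bis(2,2'-bipyridine)dichlorolead(IV) azidopentacyanomolybdate(IV)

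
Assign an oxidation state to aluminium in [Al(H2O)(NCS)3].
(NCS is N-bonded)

+3

No counter-ion: the bracketed complex is neutral.
Ligand charges: 1×H2O neutral; 3×NCS = -3; sum -3.
Al + (-3) = 0 ⇒ Al is +3.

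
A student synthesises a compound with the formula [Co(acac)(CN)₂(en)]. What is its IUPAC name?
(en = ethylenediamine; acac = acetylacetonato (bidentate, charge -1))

(acetylacetonato)dicyano(ethylenediamine)cobalt(III)

There is no counter-ion, so the complex is neutral overall.
Ligand charges: 2×cyano (-1 each), 1×ethylenediamine (neutral), 1×acetylacetonato (-1 each); total -3. So Co + (-3) = 0, giving Co = +3.
Ligands are named alphabetically: acetylacetonato before cyano before ethylenediamine.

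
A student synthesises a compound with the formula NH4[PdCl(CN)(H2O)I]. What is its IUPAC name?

ammonium aquachlorocyanoiodopalladate(II)

The 1 ammonium counter-ion carries a total charge of +1, so each complex ion is 1−.
Ligand charges: 1×chloro (-1 each), 1×cyano (-1 each), 1×iodo (-1 each), 1×aqua (neutral); total -3. So Pd + (-3) = 1−, giving Pd = +2.
The complex ion is anionic, so palladium takes the -ate form palladate(II).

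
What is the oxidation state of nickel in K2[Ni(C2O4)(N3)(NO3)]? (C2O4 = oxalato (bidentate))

+2

2 potassium outside the brackets (+1 each) → the complex ion is 2−.
Ligand charges: 1×N3 = -1; 1×NO3 = -1; 1×C2O4 = -2; sum -4.
Ni + (-4) = 2− ⇒ Ni is +2.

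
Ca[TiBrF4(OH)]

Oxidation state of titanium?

+4

1 calcium outside the brackets (+2 each) → the complex ion is 2−.
Ligand charges: 1×OH = -1; 1×Br = -1; 4×F = -4; sum -6.
Ti + (-6) = 2− ⇒ Ti is +4.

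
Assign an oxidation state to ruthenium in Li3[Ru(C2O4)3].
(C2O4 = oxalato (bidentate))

3 lithium outside the brackets (+1 each) → the complex ion is 3−.
Ligand charges: 3×C2O4 = -6; sum -6.
Ru + (-6) = 3− ⇒ Ru is +3.

+3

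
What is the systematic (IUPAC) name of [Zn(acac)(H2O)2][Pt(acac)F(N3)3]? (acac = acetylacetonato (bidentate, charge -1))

(acetylacetonato)diaquazinc(II) (acetylacetonato)triazidofluoroplatinate(IV)

Zinc is always +2 in its complexes; the cation's ligand charges sum to -1, so the complex cation is 1+.
A 1:1 salt means the anion carries the equal and opposite charge, 1−.
Anion: ligand charges sum to -5; for the ion to be 1−, Pt = +4.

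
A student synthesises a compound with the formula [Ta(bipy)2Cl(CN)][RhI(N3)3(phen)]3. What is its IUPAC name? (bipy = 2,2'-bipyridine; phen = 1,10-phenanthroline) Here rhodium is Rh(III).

bis(2,2'-bipyridine)chlorocyanotantalum(V) triazidoiodo(1,10-phenanthroline)rhodate(III)

Both ions are complex: the cation is named first with the plain metal name, the anion second with the -ate form; each ion's ligands are alphabetised independently.
Rh is given as +3; the anion's ligand charges sum to -4, so the complex anion is 1−.
With 3 anions per cation, the cation must be 3×1 = 3+.
Cation: ligand charges sum to -2; for the ion to be 3+, Ta = +5.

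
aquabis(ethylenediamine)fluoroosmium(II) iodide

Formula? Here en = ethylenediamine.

Ligands: 2 ethylenediamine (en, neutral), 1 aqua (H2O, neutral), 1 fluoro (F, -1). Ligand charge sum = -1.
With Os in oxidation state +2, the complex ion is [Os...]^1+.
Charge balance with iodide (-1) requires 1 complex ion per 1 iodide.

[Os(en)2F(H2O)]I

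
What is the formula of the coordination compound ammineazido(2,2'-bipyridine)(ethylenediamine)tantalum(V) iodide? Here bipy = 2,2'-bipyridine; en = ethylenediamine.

Ligands: 1 2,2'-bipyridine (bipy, neutral), 1 azido (N3, -1), 1 ethylenediamine (en, neutral), 1 ammine (NH3, neutral). Ligand charge sum = -1.
Charge balance with iodide (-1) requires 1 complex ion per 4 iodide.

[Ta(bipy)(en)(N3)(NH3)]I4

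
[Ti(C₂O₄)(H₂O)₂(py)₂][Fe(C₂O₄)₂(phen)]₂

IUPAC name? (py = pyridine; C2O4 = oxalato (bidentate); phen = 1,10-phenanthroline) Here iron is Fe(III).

diaquaoxalatobis(pyridine)titanium(IV) dioxalato(1,10-phenanthroline)ferrate(III)

Fe is given as +3; the anion's ligand charges sum to -4, so the complex anion is 1−.
With 2 anions per cation, the cation must be 2×1 = 2+.
Cation: ligand charges sum to -2; for the ion to be 2+, Ti = +4.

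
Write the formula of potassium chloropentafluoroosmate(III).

K3[OsClF5]

Ligands: 1 chloro (Cl, -1), 5 fluoro (F, -1). Ligand charge sum = -6.
With Os in oxidation state +3, the complex ion is [Os...]^3−.
Charge balance with potassium (+1) requires 1 complex ion per 3 potassium.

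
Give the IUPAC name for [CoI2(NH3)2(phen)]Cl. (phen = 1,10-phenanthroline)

The 1 chloride counter-ion carries a total charge of -1, so each complex ion is 1+.
Ligand charges: 2×ammine (neutral), 1×1,10-phenanthroline (neutral), 2×iodo (-1 each); total -2. So Co + (-2) = 1+, giving Co = +3.
Ligands are named alphabetically: ammine before iodo before phenanthroline.

diamminediiodo(1,10-phenanthroline)cobalt(III) chloride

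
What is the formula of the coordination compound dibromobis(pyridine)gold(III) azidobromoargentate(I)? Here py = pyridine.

[AuBr2(py)2][AgBr(N3)]

Cation [Au…]: ligand charges -2, Au(III) ⇒ ion charge 1+.
Anion [Ag…]: ligand charges -2, Ag(I) ⇒ ion charge 1−.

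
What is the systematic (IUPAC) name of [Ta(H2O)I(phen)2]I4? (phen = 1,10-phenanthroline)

aquaiodobis(1,10-phenanthroline)tantalum(V) iodide

The 4 iodide counter-ions carry a total charge of -4, so each complex ion is 4+.
Ligand charges: 1×aqua (neutral), 2×1,10-phenanthroline (neutral), 1×iodo (-1 each); total -1. So Ta + (-1) = 4+, giving Ta = +5.
Ligands are named alphabetically: aqua before iodo before phenanthroline.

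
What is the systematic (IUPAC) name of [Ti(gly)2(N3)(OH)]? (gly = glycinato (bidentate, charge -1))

There is no counter-ion, so the complex is neutral overall.
Ligand charges: 1×hydroxo (-1 each), 1×azido (-1 each), 2×glycinato (-1 each); total -4. So Ti + (-4) = 0, giving Ti = +4.
Ligands are named alphabetically: azido before glycinato before hydroxo.

azidobis(glycinato)hydroxotitanium(IV)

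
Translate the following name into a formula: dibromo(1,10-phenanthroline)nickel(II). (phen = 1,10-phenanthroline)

[NiBr2(phen)]

Ligands: 2 bromo (Br, -1), 1 1,10-phenanthroline (phen, neutral). Ligand charge sum = -2.
With Ni in oxidation state +2, the complex ion is [Ni...].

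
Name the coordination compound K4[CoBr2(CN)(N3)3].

potassium triazidodibromocyanocobaltate(II)

The 4 potassium counter-ions carry a total charge of +4, so each complex ion is 4−.
Ligand charges: 2×bromo (-1 each), 1×cyano (-1 each), 3×azido (-1 each); total -6. So Co + (-6) = 4−, giving Co = +2.
Ligands are named alphabetically: azido before bromo before cyano.
The complex ion is anionic, so cobalt takes the -ate form cobaltate(II).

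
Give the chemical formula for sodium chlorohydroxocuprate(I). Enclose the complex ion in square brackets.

Ligands: 1 chloro (Cl, -1), 1 hydroxo (OH, -1). Ligand charge sum = -2.
With Cu in oxidation state +1, the complex ion is [Cu...]^1−.
Charge balance with sodium (+1) requires 1 complex ion per 1 sodium.

Na[CuCl(OH)]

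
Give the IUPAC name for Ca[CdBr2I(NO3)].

The 1 calcium counter-ion carries a total charge of +2, so each complex ion is 2−.
Ligand charges: 1×nitrato (-1 each), 2×bromo (-1 each), 1×iodo (-1 each); total -4. So Cd + (-4) = 2−, giving Cd = +2.
Ligands are named alphabetically: bromo before iodo before nitrato.
The complex ion is anionic, so cadmium takes the -ate form cadmate(II).

calcium dibromoiodonitratocadmate(II)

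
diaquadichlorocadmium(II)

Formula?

Ligands: 2 chloro (Cl, -1), 2 aqua (H2O, neutral). Ligand charge sum = -2.
With Cd in oxidation state +2, the complex ion is [Cd...].

[CdCl2(H2O)2]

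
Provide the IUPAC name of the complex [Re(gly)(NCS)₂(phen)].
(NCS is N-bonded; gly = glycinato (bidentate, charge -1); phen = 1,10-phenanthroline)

(glycinato)diisothiocyanato(1,10-phenanthroline)rhenium(III)

There is no counter-ion, so the complex is neutral overall.
Ligand charges: 2×isothiocyanato (-1 each), 1×glycinato (-1 each), 1×1,10-phenanthroline (neutral); total -3. So Re + (-3) = 0, giving Re = +3.
Ligands are named alphabetically: glycinato before isothiocyanato before phenanthroline.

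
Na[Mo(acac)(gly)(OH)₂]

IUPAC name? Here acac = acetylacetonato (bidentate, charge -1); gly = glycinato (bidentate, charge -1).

The 1 sodium counter-ion carries a total charge of +1, so each complex ion is 1−.
Ligand charges: 1×acetylacetonato (-1 each), 2×hydroxo (-1 each), 1×glycinato (-1 each); total -4. So Mo + (-4) = 1−, giving Mo = +3.
Ligands are named alphabetically: acetylacetonato before glycinato before hydroxo.
The complex ion is anionic, so molybdenum takes the -ate form molybdate(III).

sodium (acetylacetonato)(glycinato)dihydroxomolybdate(III)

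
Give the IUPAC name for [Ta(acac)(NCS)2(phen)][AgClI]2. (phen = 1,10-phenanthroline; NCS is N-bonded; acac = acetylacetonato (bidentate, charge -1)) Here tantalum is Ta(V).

(acetylacetonato)diisothiocyanato(1,10-phenanthroline)tantalum(V) chloroiodoargentate(I)

Both ions are complex: the cation is named first with the plain metal name, the anion second with the -ate form; each ion's ligands are alphabetised independently.
Ta is given as +5; the cation's ligand charges sum to -3, so the complex cation is 2+.
With 2 anions per cation, each anion must be 2/2 = 1−.
Anion: ligand charges sum to -2; for the ion to be 1−, Ag = +1.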